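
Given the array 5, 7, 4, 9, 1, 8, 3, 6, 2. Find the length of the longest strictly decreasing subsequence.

4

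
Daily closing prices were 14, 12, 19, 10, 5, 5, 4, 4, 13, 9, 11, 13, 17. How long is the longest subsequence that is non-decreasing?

6

Track the smallest tail for each achievable length (allowing ties):
14 → extends → [14]
12 → replaces 14 → [12]
19 → extends → [12, 19]
10 → replaces 12 → [10, 19]
5 → replaces 10 → [5, 19]
5 → replaces 19 → [5, 5]
4 → replaces 5 → [4, 5]
4 → replaces 5 → [4, 4]
13 → extends → [4, 4, 13]
9 → replaces 13 → [4, 4, 9]
11 → extends → [4, 4, 9, 11]
13 → extends → [4, 4, 9, 11, 13]
17 → extends → [4, 4, 9, 11, 13, 17]
Six tails, so the longest non-decreasing subsequence has length 6 (e.g. 5, 5, 9, 11, 13, 17).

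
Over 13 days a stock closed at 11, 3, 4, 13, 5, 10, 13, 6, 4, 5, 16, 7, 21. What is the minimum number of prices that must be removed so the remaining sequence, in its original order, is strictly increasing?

6

Fewest deletions = n − (longest strictly increasing subsequence).
i:      1  2  3  4  5  6  7  8  9 10 11 12 13
a[i]:  11  3  4 13  5 10 13  6  4  5 16  7 21
dp:     1  1  2  3  3  4  5  4  2  3  6  5  7
max dp = 7, so deletions = 13 − 7 = 6.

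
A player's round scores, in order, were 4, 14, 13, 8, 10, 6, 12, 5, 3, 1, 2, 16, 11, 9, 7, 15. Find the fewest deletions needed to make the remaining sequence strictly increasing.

11

Fewest deletions = n − (longest strictly increasing subsequence).
i:      1  2  3  4  5  6  7  8  9 10 11 12 13 14 15 16
a[i]:   4 14 13  8 10  6 12  5  3  1  2 16 11  9  7 15
dp:     1  2  2  2  3  2  4  2  1  1  2  5  4  3  3  5
max dp = 5, so deletions = 16 − 5 = 11.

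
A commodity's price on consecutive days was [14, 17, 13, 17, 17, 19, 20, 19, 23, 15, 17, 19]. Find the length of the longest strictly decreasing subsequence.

3

Negate each value so 'decreasing' becomes 'increasing', then run patience tails on the negated sequence:
-14 → extends → [-14]
-17 → replaces -14 → [-17]
-13 → extends → [-17, -13]
-17 → already a tail → [-17, -13]
-17 → already a tail → [-17, -13]
-19 → replaces -17 → [-19, -13]
-20 → replaces -19 → [-20, -13]
-19 → replaces -13 → [-20, -19]
-23 → replaces -20 → [-23, -19]
-15 → extends → [-23, -19, -15]
-17 → replaces -15 → [-23, -19, -17]
-19 → already a tail → [-23, -19, -17]
Three tails, so the longest strictly decreasing subsequence of the original has length 3.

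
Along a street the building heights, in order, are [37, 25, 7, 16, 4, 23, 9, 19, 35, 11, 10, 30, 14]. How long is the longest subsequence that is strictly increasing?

4

Track the smallest tail for each achievable length (strict):
37 → extends → [37]
25 → replaces 37 → [25]
7 → replaces 25 → [7]
16 → extends → [7, 16]
4 → replaces 7 → [4, 16]
23 → extends → [4, 16, 23]
9 → replaces 16 → [4, 9, 23]
19 → replaces 23 → [4, 9, 19]
35 → extends → [4, 9, 19, 35]
11 → replaces 19 → [4, 9, 11, 35]
10 → replaces 11 → [4, 9, 10, 35]
30 → replaces 35 → [4, 9, 10, 30]
14 → replaces 30 → [4, 9, 10, 14]
Four tails, so the longest strictly increasing subsequence has length 4 (e.g. 7, 16, 23, 35).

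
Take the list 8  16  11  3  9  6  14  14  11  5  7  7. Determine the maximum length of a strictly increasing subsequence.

3

Track the smallest tail for each achievable length (strict):
8 → extends → [8]
16 → extends → [8, 16]
11 → replaces 16 → [8, 11]
3 → replaces 8 → [3, 11]
9 → replaces 11 → [3, 9]
6 → replaces 9 → [3, 6]
14 → extends → [3, 6, 14]
14 → already a tail → [3, 6, 14]
11 → replaces 14 → [3, 6, 11]
5 → replaces 6 → [3, 5, 11]
7 → replaces 11 → [3, 5, 7]
7 → already a tail → [3, 5, 7]
Three tails, so the longest strictly increasing subsequence has length 3 (e.g. 8, 11, 14).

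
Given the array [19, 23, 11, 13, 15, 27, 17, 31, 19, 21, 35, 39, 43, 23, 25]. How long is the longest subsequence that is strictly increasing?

9

Track the smallest tail for each achievable length (strict):
19 → extends → [19]
23 → extends → [19, 23]
11 → replaces 19 → [11, 23]
13 → replaces 23 → [11, 13]
15 → extends → [11, 13, 15]
27 → extends → [11, 13, 15, 27]
17 → replaces 27 → [11, 13, 15, 17]
31 → extends → [11, 13, 15, 17, 31]
19 → replaces 31 → [11, 13, 15, 17, 19]
21 → extends → [11, 13, 15, 17, 19, 21]
35 → extends → [11, 13, 15, 17, 19, 21, 35]
39 → extends → [11, 13, 15, 17, 19, 21, 35, 39]
43 → extends → [11, 13, 15, 17, 19, 21, 35, 39, 43]
23 → replaces 35 → [11, 13, 15, 17, 19, 21, 23, 39, 43]
25 → replaces 39 → [11, 13, 15, 17, 19, 21, 23, 25, 43]
Nine tails, so the longest strictly increasing subsequence has length 9 (e.g. 11, 13, 15, 17, 19, 21, 35, 39, 43).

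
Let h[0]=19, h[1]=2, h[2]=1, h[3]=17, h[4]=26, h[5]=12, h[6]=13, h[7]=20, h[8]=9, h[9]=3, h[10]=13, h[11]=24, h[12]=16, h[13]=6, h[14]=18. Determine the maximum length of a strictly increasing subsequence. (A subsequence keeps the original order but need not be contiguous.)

5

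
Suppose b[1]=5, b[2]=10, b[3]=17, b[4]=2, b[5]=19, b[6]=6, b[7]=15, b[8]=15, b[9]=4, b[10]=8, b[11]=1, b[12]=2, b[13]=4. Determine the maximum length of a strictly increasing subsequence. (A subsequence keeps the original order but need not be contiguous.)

4

Track the smallest tail for each achievable length (strict):
5 → extends → [5]
10 → extends → [5, 10]
17 → extends → [5, 10, 17]
2 → replaces 5 → [2, 10, 17]
19 → extends → [2, 10, 17, 19]
6 → replaces 10 → [2, 6, 17, 19]
15 → replaces 17 → [2, 6, 15, 19]
15 → already a tail → [2, 6, 15, 19]
4 → replaces 6 → [2, 4, 15, 19]
8 → replaces 15 → [2, 4, 8, 19]
1 → replaces 2 → [1, 4, 8, 19]
2 → replaces 4 → [1, 2, 8, 19]
4 → replaces 8 → [1, 2, 4, 19]
Four tails, so the longest strictly increasing subsequence has length 4 (e.g. 5, 10, 17, 19).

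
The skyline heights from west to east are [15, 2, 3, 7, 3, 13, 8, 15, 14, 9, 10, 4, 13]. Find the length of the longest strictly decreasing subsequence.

Negate each value so 'decreasing' becomes 'increasing', then run patience tails on the negated sequence:
-15 → extends → [-15]
-2 → extends → [-15, -2]
-3 → replaces -2 → [-15, -3]
-7 → replaces -3 → [-15, -7]
-3 → extends → [-15, -7, -3]
-13 → replaces -7 → [-15, -13, -3]
-8 → replaces -3 → [-15, -13, -8]
-15 → already a tail → [-15, -13, -8]
-14 → replaces -13 → [-15, -14, -8]
-9 → replaces -8 → [-15, -14, -9]
-10 → replaces -9 → [-15, -14, -10]
-4 → extends → [-15, -14, -10, -4]
-13 → replaces -10 → [-15, -14, -13, -4]
Four tails, so the longest strictly decreasing subsequence of the original has length 4.

4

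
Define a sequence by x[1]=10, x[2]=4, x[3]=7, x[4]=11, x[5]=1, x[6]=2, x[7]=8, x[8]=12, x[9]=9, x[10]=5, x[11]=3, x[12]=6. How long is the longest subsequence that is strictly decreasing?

Negate each value so 'decreasing' becomes 'increasing', then run patience tails on the negated sequence:
-10 → extends → [-10]
-4 → extends → [-10, -4]
-7 → replaces -4 → [-10, -7]
-11 → replaces -10 → [-11, -7]
-1 → extends → [-11, -7, -1]
-2 → replaces -1 → [-11, -7, -2]
-8 → replaces -7 → [-11, -8, -2]
-12 → replaces -11 → [-12, -8, -2]
-9 → replaces -8 → [-12, -9, -2]
-5 → replaces -2 → [-12, -9, -5]
-3 → extends → [-12, -9, -5, -3]
-6 → replaces -5 → [-12, -9, -6, -3]
Four tails, so the longest strictly decreasing subsequence of the original has length 4.

4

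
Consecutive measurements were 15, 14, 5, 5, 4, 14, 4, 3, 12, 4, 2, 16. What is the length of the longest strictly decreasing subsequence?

Negate each value so 'decreasing' becomes 'increasing', then run patience tails on the negated sequence:
-15 → extends → [-15]
-14 → extends → [-15, -14]
-5 → extends → [-15, -14, -5]
-5 → already a tail → [-15, -14, -5]
-4 → extends → [-15, -14, -5, -4]
-14 → already a tail → [-15, -14, -5, -4]
-4 → already a tail → [-15, -14, -5, -4]
-3 → extends → [-15, -14, -5, -4, -3]
-12 → replaces -5 → [-15, -14, -12, -4, -3]
-4 → already a tail → [-15, -14, -12, -4, -3]
-2 → extends → [-15, -14, -12, -4, -3, -2]
-16 → replaces -15 → [-16, -14, -12, -4, -3, -2]
Six tails, so the longest strictly decreasing subsequence of the original has length 6.

6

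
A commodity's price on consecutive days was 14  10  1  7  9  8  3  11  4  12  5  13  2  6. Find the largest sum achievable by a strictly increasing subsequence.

53

Let S[i] be the best sum of a strictly increasing subsequence ending at i:
i:      1  2  3  4  5  6  7  8  9 10 11 12 13 14
a[i]:  14 10  1  7  9  8  3 11  4 12  5 13  2  6
S:     14 10  1  8 17 16  4 28  8 40 13 53  3 19
Maximum is 53 (e.g. 1 + 7 + 9 + 11 + 12 + 13).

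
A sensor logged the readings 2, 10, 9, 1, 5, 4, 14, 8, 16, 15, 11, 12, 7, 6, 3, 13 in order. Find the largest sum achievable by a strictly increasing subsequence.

Let S[i] be the best sum of a strictly increasing subsequence ending at i:
i:      1  2  3  4  5  6  7  8  9 10 11 12 13 14 15 16
a[i]:   2 10  9  1  5  4 14  8 16 15 11 12  7  6  3 13
S:      2 12 11  1  7  6 26 15 42 41 26 38 14 13  5 51
Maximum is 51 (e.g. 2 + 5 + 8 + 11 + 12 + 13).

51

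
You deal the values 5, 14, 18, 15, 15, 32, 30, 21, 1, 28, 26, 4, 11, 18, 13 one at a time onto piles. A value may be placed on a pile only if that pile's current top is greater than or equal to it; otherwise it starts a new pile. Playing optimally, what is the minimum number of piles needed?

5

The minimum number of non-increasing subsequences covering a sequence equals the length of its longest strictly increasing subsequence.
LIS length is 5 (e.g. 5, 14, 18, 21, 28), so 5 piles are needed.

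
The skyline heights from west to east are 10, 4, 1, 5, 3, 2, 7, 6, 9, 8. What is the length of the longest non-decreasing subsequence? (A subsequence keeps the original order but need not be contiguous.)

Let dp[i] be the length of the longest such subsequence ending at index i:
i:      1  2  3  4  5  6  7  8  9 10
a[i]:  10  4  1  5  3  2  7  6  9  8
dp:     1  1  1  2  2  2  3  3  4  4
Maximum dp value is 4.

4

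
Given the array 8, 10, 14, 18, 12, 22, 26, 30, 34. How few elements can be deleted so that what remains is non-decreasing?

1

Fewest deletions = n − (longest non-decreasing subsequence).
Patience tails:
8 → extends → [8]
10 → extends → [8, 10]
14 → extends → [8, 10, 14]
18 → extends → [8, 10, 14, 18]
12 → replaces 14 → [8, 10, 12, 18]
22 → extends → [8, 10, 12, 18, 22]
26 → extends → [8, 10, 12, 18, 22, 26]
30 → extends → [8, 10, 12, 18, 22, 26, 30]
34 → extends → [8, 10, 12, 18, 22, 26, 30, 34]
Longest non-decreasing subsequence has length 8, so deletions = 9 − 8 = 1.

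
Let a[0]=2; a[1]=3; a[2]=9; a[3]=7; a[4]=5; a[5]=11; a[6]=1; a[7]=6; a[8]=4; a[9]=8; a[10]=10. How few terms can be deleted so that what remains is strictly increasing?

Fewest deletions = n − (longest strictly increasing subsequence).
Patience tails:
2 → extends → [2]
3 → extends → [2, 3]
9 → extends → [2, 3, 9]
7 → replaces 9 → [2, 3, 7]
5 → replaces 7 → [2, 3, 5]
11 → extends → [2, 3, 5, 11]
1 → replaces 2 → [1, 3, 5, 11]
6 → replaces 11 → [1, 3, 5, 6]
4 → replaces 5 → [1, 3, 4, 6]
8 → extends → [1, 3, 4, 6, 8]
10 → extends → [1, 3, 4, 6, 8, 10]
Longest strictly increasing subsequence has length 6, so deletions = 11 − 6 = 5.

5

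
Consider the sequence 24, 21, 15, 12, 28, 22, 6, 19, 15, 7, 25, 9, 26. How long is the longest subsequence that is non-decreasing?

4

Track the smallest tail for each achievable length (allowing ties):
24 → extends → [24]
21 → replaces 24 → [21]
15 → replaces 21 → [15]
12 → replaces 15 → [12]
28 → extends → [12, 28]
22 → replaces 28 → [12, 22]
6 → replaces 12 → [6, 22]
19 → replaces 22 → [6, 19]
15 → replaces 19 → [6, 15]
7 → replaces 15 → [6, 7]
25 → extends → [6, 7, 25]
9 → replaces 25 → [6, 7, 9]
26 → extends → [6, 7, 9, 26]
Four tails, so the longest non-decreasing subsequence has length 4 (e.g. 21, 22, 25, 26).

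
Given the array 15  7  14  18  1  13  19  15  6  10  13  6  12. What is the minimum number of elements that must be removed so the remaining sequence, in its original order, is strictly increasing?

Fewest deletions = n − (longest strictly increasing subsequence).
Patience tails:
15 → extends → [15]
7 → replaces 15 → [7]
14 → extends → [7, 14]
18 → extends → [7, 14, 18]
1 → replaces 7 → [1, 14, 18]
13 → replaces 14 → [1, 13, 18]
19 → extends → [1, 13, 18, 19]
15 → replaces 18 → [1, 13, 15, 19]
6 → replaces 13 → [1, 6, 15, 19]
10 → replaces 15 → [1, 6, 10, 19]
13 → replaces 19 → [1, 6, 10, 13]
6 → already a tail → [1, 6, 10, 13]
12 → replaces 13 → [1, 6, 10, 12]
Longest strictly increasing subsequence has length 4, so deletions = 13 − 4 = 9.

9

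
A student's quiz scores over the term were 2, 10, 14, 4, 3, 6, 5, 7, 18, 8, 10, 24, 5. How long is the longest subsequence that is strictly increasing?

Track the smallest tail for each achievable length (strict):
2 → extends → [2]
10 → extends → [2, 10]
14 → extends → [2, 10, 14]
4 → replaces 10 → [2, 4, 14]
3 → replaces 4 → [2, 3, 14]
6 → replaces 14 → [2, 3, 6]
5 → replaces 6 → [2, 3, 5]
7 → extends → [2, 3, 5, 7]
18 → extends → [2, 3, 5, 7, 18]
8 → replaces 18 → [2, 3, 5, 7, 8]
10 → extends → [2, 3, 5, 7, 8, 10]
24 → extends → [2, 3, 5, 7, 8, 10, 24]
5 → already a tail → [2, 3, 5, 7, 8, 10, 24]
Seven tails, so the longest strictly increasing subsequence has length 7 (e.g. 2, 4, 6, 7, 8, 10, 24).

7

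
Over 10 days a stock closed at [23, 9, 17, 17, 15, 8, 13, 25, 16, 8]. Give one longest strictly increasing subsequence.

9, 17, 25

Patience tails give the LIS length; then backtrack through the dp parents:
23 → extends → [23]
9 → replaces 23 → [9]
17 → extends → [9, 17]
17 → already a tail → [9, 17]
15 → replaces 17 → [9, 15]
8 → replaces 9 → [8, 15]
13 → replaces 15 → [8, 13]
25 → extends → [8, 13, 25]
16 → replaces 25 → [8, 13, 16]
8 → already a tail → [8, 13, 16]
Length 3; one witness is 9, 17, 25.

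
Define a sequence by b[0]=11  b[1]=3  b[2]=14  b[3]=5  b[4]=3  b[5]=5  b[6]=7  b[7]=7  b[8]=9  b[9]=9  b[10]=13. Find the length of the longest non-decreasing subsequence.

8

Let dp[i] be the length of the longest such subsequence ending at index i:
i:      0  1  2  3  4  5  6  7  8  9 10
b[i]:  11  3 14  5  3  5  7  7  9  9 13
dp:     1  1  2  2  2  3  4  5  6  7  8
Maximum dp value is 8.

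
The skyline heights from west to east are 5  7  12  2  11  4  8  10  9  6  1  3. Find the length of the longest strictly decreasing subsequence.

6

Negate each value so 'decreasing' becomes 'increasing', then run patience tails on the negated sequence:
-5 → extends → [-5]
-7 → replaces -5 → [-7]
-12 → replaces -7 → [-12]
-2 → extends → [-12, -2]
-11 → replaces -2 → [-12, -11]
-4 → extends → [-12, -11, -4]
-8 → replaces -4 → [-12, -11, -8]
-10 → replaces -8 → [-12, -11, -10]
-9 → extends → [-12, -11, -10, -9]
-6 → extends → [-12, -11, -10, -9, -6]
-1 → extends → [-12, -11, -10, -9, -6, -1]
-3 → replaces -1 → [-12, -11, -10, -9, -6, -3]
Six tails, so the longest strictly decreasing subsequence of the original has length 6.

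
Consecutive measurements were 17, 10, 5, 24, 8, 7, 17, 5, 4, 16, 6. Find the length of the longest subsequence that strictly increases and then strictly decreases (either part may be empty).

inc[i] = longest strictly increasing subsequence ending at i; dec[i] = longest strictly decreasing subsequence starting at i:
i:      1  2  3  4  5  6  7  8  9 10 11
a[i]:  17 10  5 24  8  7 17  5  4 16  6
inc:    1  1  1  2  2  2  3  1  1  3  2
dec:    6  5  2  5  4  3  3  2  1  2  1
Best peak at i=1 (value 17): inc=1, dec=6, length 1+6−1 = 6.

6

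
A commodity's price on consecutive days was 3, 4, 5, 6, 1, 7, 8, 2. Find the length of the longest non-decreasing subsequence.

6

Let dp[i] be the length of the longest such subsequence ending at index i:
i:     1 2 3 4 5 6 7 8
a[i]:  3 4 5 6 1 7 8 2
dp:    1 2 3 4 1 5 6 2
Maximum dp value is 6.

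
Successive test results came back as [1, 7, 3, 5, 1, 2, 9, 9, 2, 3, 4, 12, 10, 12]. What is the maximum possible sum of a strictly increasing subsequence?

40

Let S[i] be the best sum of a strictly increasing subsequence ending at i:
i:      1  2  3  4  5  6  7  8  9 10 11 12 13 14
a[i]:   1  7  3  5  1  2  9  9  2  3  4 12 10 12
S:      1  8  4  9  1  3 18 18  3  6 10 30 28 40
Maximum is 40 (e.g. 1 + 3 + 5 + 9 + 10 + 12).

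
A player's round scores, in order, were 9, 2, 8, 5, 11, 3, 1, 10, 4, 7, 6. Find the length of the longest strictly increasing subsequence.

Track the smallest tail for each achievable length (strict):
9 → extends → [9]
2 → replaces 9 → [2]
8 → extends → [2, 8]
5 → replaces 8 → [2, 5]
11 → extends → [2, 5, 11]
3 → replaces 5 → [2, 3, 11]
1 → replaces 2 → [1, 3, 11]
10 → replaces 11 → [1, 3, 10]
4 → replaces 10 → [1, 3, 4]
7 → extends → [1, 3, 4, 7]
6 → replaces 7 → [1, 3, 4, 6]
Four tails, so the longest strictly increasing subsequence has length 4 (e.g. 2, 3, 4, 7).

4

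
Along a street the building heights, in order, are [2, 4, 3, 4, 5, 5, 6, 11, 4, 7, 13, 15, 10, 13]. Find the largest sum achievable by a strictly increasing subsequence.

Let S[i] be the best sum of a strictly increasing subsequence ending at i:
i:      1  2  3  4  5  6  7  8  9 10 11 12 13 14
a[i]:   2  4  3  4  5  5  6 11  4  7 13 15 10 13
S:      2  6  5  9 14 14 20 31  9 27 44 59 37 50
Maximum is 59 (e.g. 2 + 3 + 4 + 5 + 6 + 11 + 13 + 15).

59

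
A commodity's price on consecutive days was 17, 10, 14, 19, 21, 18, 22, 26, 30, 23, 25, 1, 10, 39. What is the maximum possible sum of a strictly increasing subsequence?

181

Let S[i] be the best sum of a strictly increasing subsequence ending at i:
i:       1   2   3   4   5   6   7   8   9  10  11  12  13  14
a[i]:   17  10  14  19  21  18  22  26  30  23  25   1  10  39
S:      17  10  24  43  64  42  86 112 142 109 134   1  11 181
Maximum is 181 (e.g. 10 + 14 + 19 + 21 + 22 + 26 + 30 + 39).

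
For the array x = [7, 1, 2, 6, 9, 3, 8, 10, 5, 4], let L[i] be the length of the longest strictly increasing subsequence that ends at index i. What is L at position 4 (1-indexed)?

dp[i] = 1 + max{dp[j] : j<i, x[j]<x[i]} (or 1 if no such j):
i:      1  2  3  4  5  6  7  8  9 10
x[i]:   7  1  2  6  9  3  8 10  5  4
dp:     1  1  2  3  4  3  4  5  4  4
At index 4 the value is 3.

3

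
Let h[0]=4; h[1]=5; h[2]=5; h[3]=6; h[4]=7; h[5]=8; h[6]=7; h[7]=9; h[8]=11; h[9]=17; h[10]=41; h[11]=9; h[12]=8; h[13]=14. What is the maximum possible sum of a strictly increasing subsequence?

Let S[i] be the best sum of a strictly increasing subsequence ending at i:
i:       0   1   2   3   4   5   6   7   8   9  10  11  12  13
h[i]:    4   5   5   6   7   8   7   9  11  17  41   9   8  14
S:       4   9   9  15  22  30  22  39  50  67 108  39  30  64
Maximum is 108 (e.g. 4 + 5 + 6 + 7 + 8 + 9 + 11 + 17 + 41).

108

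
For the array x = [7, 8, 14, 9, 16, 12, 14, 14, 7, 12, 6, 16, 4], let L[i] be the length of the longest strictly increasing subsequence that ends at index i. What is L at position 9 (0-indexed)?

dp[i] = 1 + max{dp[j] : j<i, x[j]<x[i]} (or 1 if no such j):
i:      0  1  2  3  4  5  6  7  8  9 10 11 12
x[i]:   7  8 14  9 16 12 14 14  7 12  6 16  4
dp:     1  2  3  3  4  4  5  5  1  4  1  6  1
At index 9 the value is 4.

4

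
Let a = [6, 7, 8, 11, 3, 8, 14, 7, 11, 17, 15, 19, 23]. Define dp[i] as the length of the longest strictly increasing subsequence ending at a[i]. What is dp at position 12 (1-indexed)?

dp[i] = 1 + max{dp[j] : j<i, a[j]<a[i]} (or 1 if no such j):
i:      1  2  3  4  5  6  7  8  9 10 11 12 13
a[i]:   6  7  8 11  3  8 14  7 11 17 15 19 23
dp:     1  2  3  4  1  3  5  2  4  6  6  7  8
At index 12 the value is 7.

7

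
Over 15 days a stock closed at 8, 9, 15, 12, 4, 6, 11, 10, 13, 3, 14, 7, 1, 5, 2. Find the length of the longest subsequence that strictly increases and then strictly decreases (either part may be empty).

inc[i] = longest strictly increasing subsequence ending at i; dec[i] = longest strictly decreasing subsequence starting at i:
i:      1  2  3  4  5  6  7  8  9 10 11 12 13 14 15
a[i]:   8  9 15 12  4  6 11 10 13  3 14  7  1  5  2
inc:    1  2  3  3  1  2  3  3  4  1  5  3  1  2  2
dec:    4  4  7  6  3  3  5  4  4  2  4  3  1  2  1
Best peak at i=3 (value 15): inc=3, dec=7, length 3+7−1 = 9.

9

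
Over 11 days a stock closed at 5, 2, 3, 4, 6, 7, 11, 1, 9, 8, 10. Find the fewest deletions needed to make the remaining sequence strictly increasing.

4

Fewest deletions = n − (longest strictly increasing subsequence).
Patience tails:
5 → extends → [5]
2 → replaces 5 → [2]
3 → extends → [2, 3]
4 → extends → [2, 3, 4]
6 → extends → [2, 3, 4, 6]
7 → extends → [2, 3, 4, 6, 7]
11 → extends → [2, 3, 4, 6, 7, 11]
1 → replaces 2 → [1, 3, 4, 6, 7, 11]
9 → replaces 11 → [1, 3, 4, 6, 7, 9]
8 → replaces 9 → [1, 3, 4, 6, 7, 8]
10 → extends → [1, 3, 4, 6, 7, 8, 10]
Longest strictly increasing subsequence has length 7, so deletions = 11 − 7 = 4.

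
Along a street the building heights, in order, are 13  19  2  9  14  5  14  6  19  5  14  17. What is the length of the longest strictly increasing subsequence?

Track the smallest tail for each achievable length (strict):
13 → extends → [13]
19 → extends → [13, 19]
2 → replaces 13 → [2, 19]
9 → replaces 19 → [2, 9]
14 → extends → [2, 9, 14]
5 → replaces 9 → [2, 5, 14]
14 → already a tail → [2, 5, 14]
6 → replaces 14 → [2, 5, 6]
19 → extends → [2, 5, 6, 19]
5 → already a tail → [2, 5, 6, 19]
14 → replaces 19 → [2, 5, 6, 14]
17 → extends → [2, 5, 6, 14, 17]
Five tails, so the longest strictly increasing subsequence has length 5 (e.g. 2, 5, 6, 14, 17).

5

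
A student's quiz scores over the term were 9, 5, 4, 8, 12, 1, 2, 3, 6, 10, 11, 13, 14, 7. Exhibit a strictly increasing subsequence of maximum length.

1, 2, 3, 6, 10, 11, 13, 14

Patience tails give the LIS length; then backtrack through the dp parents:
9 → extends → [9]
5 → replaces 9 → [5]
4 → replaces 5 → [4]
8 → extends → [4, 8]
12 → extends → [4, 8, 12]
1 → replaces 4 → [1, 8, 12]
2 → replaces 8 → [1, 2, 12]
3 → replaces 12 → [1, 2, 3]
6 → extends → [1, 2, 3, 6]
10 → extends → [1, 2, 3, 6, 10]
11 → extends → [1, 2, 3, 6, 10, 11]
13 → extends → [1, 2, 3, 6, 10, 11, 13]
14 → extends → [1, 2, 3, 6, 10, 11, 13, 14]
7 → replaces 10 → [1, 2, 3, 6, 7, 11, 13, 14]
Length 8; one witness is 1, 2, 3, 6, 10, 11, 13, 14.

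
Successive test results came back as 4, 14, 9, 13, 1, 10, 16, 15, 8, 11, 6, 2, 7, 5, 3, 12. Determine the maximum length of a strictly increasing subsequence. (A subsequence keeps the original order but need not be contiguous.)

5

Track the smallest tail for each achievable length (strict):
4 → extends → [4]
14 → extends → [4, 14]
9 → replaces 14 → [4, 9]
13 → extends → [4, 9, 13]
1 → replaces 4 → [1, 9, 13]
10 → replaces 13 → [1, 9, 10]
16 → extends → [1, 9, 10, 16]
15 → replaces 16 → [1, 9, 10, 15]
8 → replaces 9 → [1, 8, 10, 15]
11 → replaces 15 → [1, 8, 10, 11]
6 → replaces 8 → [1, 6, 10, 11]
2 → replaces 6 → [1, 2, 10, 11]
7 → replaces 10 → [1, 2, 7, 11]
5 → replaces 7 → [1, 2, 5, 11]
3 → replaces 5 → [1, 2, 3, 11]
12 → extends → [1, 2, 3, 11, 12]
Five tails, so the longest strictly increasing subsequence has length 5 (e.g. 4, 9, 10, 11, 12).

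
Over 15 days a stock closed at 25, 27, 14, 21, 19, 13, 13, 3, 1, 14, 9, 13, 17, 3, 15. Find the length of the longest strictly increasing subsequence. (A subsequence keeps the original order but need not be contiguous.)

4

Track the smallest tail for each achievable length (strict):
25 → extends → [25]
27 → extends → [25, 27]
14 → replaces 25 → [14, 27]
21 → replaces 27 → [14, 21]
19 → replaces 21 → [14, 19]
13 → replaces 14 → [13, 19]
13 → already a tail → [13, 19]
3 → replaces 13 → [3, 19]
1 → replaces 3 → [1, 19]
14 → replaces 19 → [1, 14]
9 → replaces 14 → [1, 9]
13 → extends → [1, 9, 13]
17 → extends → [1, 9, 13, 17]
3 → replaces 9 → [1, 3, 13, 17]
15 → replaces 17 → [1, 3, 13, 15]
Four tails, so the longest strictly increasing subsequence has length 4 (e.g. 3, 9, 13, 17).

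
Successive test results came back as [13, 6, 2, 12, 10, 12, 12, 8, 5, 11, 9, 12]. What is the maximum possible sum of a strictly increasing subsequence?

39

Let S[i] be the best sum of a strictly increasing subsequence ending at i:
i:      1  2  3  4  5  6  7  8  9 10 11 12
a[i]:  13  6  2 12 10 12 12  8  5 11  9 12
S:     13  6  2 18 16 28 28 14  7 27 23 39
Maximum is 39 (e.g. 6 + 10 + 11 + 12).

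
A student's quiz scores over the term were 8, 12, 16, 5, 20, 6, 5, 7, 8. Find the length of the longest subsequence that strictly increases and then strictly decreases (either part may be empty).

inc[i] = longest strictly increasing subsequence ending at i; dec[i] = longest strictly decreasing subsequence starting at i:
i:      1  2  3  4  5  6  7  8  9
a[i]:   8 12 16  5 20  6  5  7  8
inc:    1  2  3  1  4  2  1  3  4
dec:    3  3  3  1  3  2  1  1  1
Best peak at i=5 (value 20): inc=4, dec=3, length 4+3−1 = 6.

6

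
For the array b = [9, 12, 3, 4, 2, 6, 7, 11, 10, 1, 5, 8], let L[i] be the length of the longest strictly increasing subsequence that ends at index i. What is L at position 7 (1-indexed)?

4

dp[i] = 1 + max{dp[j] : j<i, b[j]<b[i]} (or 1 if no such j):
i:      1  2  3  4  5  6  7  8  9 10 11 12
b[i]:   9 12  3  4  2  6  7 11 10  1  5  8
dp:     1  2  1  2  1  3  4  5  5  1  3  5
At index 7 the value is 4.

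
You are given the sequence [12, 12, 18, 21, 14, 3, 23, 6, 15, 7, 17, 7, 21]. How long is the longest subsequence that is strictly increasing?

Track the smallest tail for each achievable length (strict):
12 → extends → [12]
12 → already a tail → [12]
18 → extends → [12, 18]
21 → extends → [12, 18, 21]
14 → replaces 18 → [12, 14, 21]
3 → replaces 12 → [3, 14, 21]
23 → extends → [3, 14, 21, 23]
6 → replaces 14 → [3, 6, 21, 23]
15 → replaces 21 → [3, 6, 15, 23]
7 → replaces 15 → [3, 6, 7, 23]
17 → replaces 23 → [3, 6, 7, 17]
7 → already a tail → [3, 6, 7, 17]
21 → extends → [3, 6, 7, 17, 21]
Five tails, so the longest strictly increasing subsequence has length 5 (e.g. 12, 14, 15, 17, 21).

5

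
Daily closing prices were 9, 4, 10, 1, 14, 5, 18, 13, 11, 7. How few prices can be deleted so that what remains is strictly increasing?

Fewest deletions = n − (longest strictly increasing subsequence).
i:      1  2  3  4  5  6  7  8  9 10
a[i]:   9  4 10  1 14  5 18 13 11  7
dp:     1  1  2  1  3  2  4  3  3  3
max dp = 4, so deletions = 10 − 4 = 6.

6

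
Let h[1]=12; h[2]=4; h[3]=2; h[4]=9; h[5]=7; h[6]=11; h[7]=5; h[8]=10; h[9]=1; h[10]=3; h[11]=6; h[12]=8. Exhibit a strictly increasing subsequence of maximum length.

4, 5, 6, 8

Patience tails give the LIS length; then backtrack through the dp parents:
12 → extends → [12]
4 → replaces 12 → [4]
2 → replaces 4 → [2]
9 → extends → [2, 9]
7 → replaces 9 → [2, 7]
11 → extends → [2, 7, 11]
5 → replaces 7 → [2, 5, 11]
10 → replaces 11 → [2, 5, 10]
1 → replaces 2 → [1, 5, 10]
3 → replaces 5 → [1, 3, 10]
6 → replaces 10 → [1, 3, 6]
8 → extends → [1, 3, 6, 8]
Length 4; one witness is 4, 5, 6, 8.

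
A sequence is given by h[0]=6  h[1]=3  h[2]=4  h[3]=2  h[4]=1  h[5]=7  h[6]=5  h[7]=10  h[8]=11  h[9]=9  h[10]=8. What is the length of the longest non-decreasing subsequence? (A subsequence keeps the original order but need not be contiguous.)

5

Let dp[i] be the length of the longest such subsequence ending at index i:
i:      0  1  2  3  4  5  6  7  8  9 10
h[i]:   6  3  4  2  1  7  5 10 11  9  8
dp:     1  1  2  1  1  3  3  4  5  4  4
Maximum dp value is 5.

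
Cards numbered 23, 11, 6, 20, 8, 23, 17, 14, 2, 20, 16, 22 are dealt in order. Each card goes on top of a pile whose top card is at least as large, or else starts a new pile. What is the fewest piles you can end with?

5

Place each on the leftmost legal pile:
23 → new pile 1 (tops now [23])
11 → pile 1 (tops now [11])
6 → pile 1 (tops now [6])
20 → new pile 2 (tops now [6, 20])
8 → pile 2 (tops now [6, 8])
23 → new pile 3 (tops now [6, 8, 23])
17 → pile 3 (tops now [6, 8, 17])
14 → pile 3 (tops now [6, 8, 14])
2 → pile 1 (tops now [2, 8, 14])
20 → new pile 4 (tops now [2, 8, 14, 20])
16 → pile 4 (tops now [2, 8, 14, 16])
22 → new pile 5 (tops now [2, 8, 14, 16, 22])
Five piles.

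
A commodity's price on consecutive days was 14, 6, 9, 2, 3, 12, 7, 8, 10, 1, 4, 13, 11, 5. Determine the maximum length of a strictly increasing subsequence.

Track the smallest tail for each achievable length (strict):
14 → extends → [14]
6 → replaces 14 → [6]
9 → extends → [6, 9]
2 → replaces 6 → [2, 9]
3 → replaces 9 → [2, 3]
12 → extends → [2, 3, 12]
7 → replaces 12 → [2, 3, 7]
8 → extends → [2, 3, 7, 8]
10 → extends → [2, 3, 7, 8, 10]
1 → replaces 2 → [1, 3, 7, 8, 10]
4 → replaces 7 → [1, 3, 4, 8, 10]
13 → extends → [1, 3, 4, 8, 10, 13]
11 → replaces 13 → [1, 3, 4, 8, 10, 11]
5 → replaces 8 → [1, 3, 4, 5, 10, 11]
Six tails, so the longest strictly increasing subsequence has length 6 (e.g. 2, 3, 7, 8, 10, 13).

6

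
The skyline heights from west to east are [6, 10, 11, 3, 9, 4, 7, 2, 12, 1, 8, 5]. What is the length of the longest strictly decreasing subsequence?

Let dp[i] be the longest strictly decreasing subsequence ending at i:
i:      1  2  3  4  5  6  7  8  9 10 11 12
a[i]:   6 10 11  3  9  4  7  2 12  1  8  5
dp:     1  1  1  2  2  3  3  4  1  5  3  4
Maximum is 5.

5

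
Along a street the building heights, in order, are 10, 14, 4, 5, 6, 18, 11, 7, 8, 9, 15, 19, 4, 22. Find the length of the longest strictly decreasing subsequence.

Negate each value so 'decreasing' becomes 'increasing', then run patience tails on the negated sequence:
-10 → extends → [-10]
-14 → replaces -10 → [-14]
-4 → extends → [-14, -4]
-5 → replaces -4 → [-14, -5]
-6 → replaces -5 → [-14, -6]
-18 → replaces -14 → [-18, -6]
-11 → replaces -6 → [-18, -11]
-7 → extends → [-18, -11, -7]
-8 → replaces -7 → [-18, -11, -8]
-9 → replaces -8 → [-18, -11, -9]
-15 → replaces -11 → [-18, -15, -9]
-19 → replaces -18 → [-19, -15, -9]
-4 → extends → [-19, -15, -9, -4]
-22 → replaces -19 → [-22, -15, -9, -4]
Four tails, so the longest strictly decreasing subsequence of the original has length 4.

4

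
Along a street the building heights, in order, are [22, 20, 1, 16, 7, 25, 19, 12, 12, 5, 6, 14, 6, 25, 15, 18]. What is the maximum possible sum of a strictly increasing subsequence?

Let S[i] be the best sum of a strictly increasing subsequence ending at i:
i:      1  2  3  4  5  6  7  8  9 10 11 12 13 14 15 16
a[i]:  22 20  1 16  7 25 19 12 12  5  6 14  6 25 15 18
S:     22 20  1 17  8 47 36 20 20  6 12 34 12 61 49 67
Maximum is 67 (e.g. 1 + 7 + 12 + 14 + 15 + 18).

67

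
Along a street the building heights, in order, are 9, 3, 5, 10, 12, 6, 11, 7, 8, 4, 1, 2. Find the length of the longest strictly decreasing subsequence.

5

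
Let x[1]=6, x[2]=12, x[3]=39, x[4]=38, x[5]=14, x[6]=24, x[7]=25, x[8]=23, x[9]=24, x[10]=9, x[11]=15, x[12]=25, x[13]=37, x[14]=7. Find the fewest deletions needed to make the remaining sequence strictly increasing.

Fewest deletions = n − (longest strictly increasing subsequence).
i:      1  2  3  4  5  6  7  8  9 10 11 12 13 14
x[i]:   6 12 39 38 14 24 25 23 24  9 15 25 37  7
dp:     1  2  3  3  3  4  5  4  5  2  4  6  7  2
max dp = 7, so deletions = 14 − 7 = 7.

7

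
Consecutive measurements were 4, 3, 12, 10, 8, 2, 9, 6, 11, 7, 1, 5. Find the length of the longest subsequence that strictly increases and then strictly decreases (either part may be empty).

6

inc[i] = longest strictly increasing subsequence ending at i; dec[i] = longest strictly decreasing subsequence starting at i:
i:      1  2  3  4  5  6  7  8  9 10 11 12
a[i]:   4  3 12 10  8  2  9  6 11  7  1  5
inc:    1  1  2  2  2  1  3  2  4  3  1  2
dec:    4  3  5  4  3  2  3  2  3  2  1  1
Best peak at i=3 (value 12): inc=2, dec=5, length 2+5−1 = 6.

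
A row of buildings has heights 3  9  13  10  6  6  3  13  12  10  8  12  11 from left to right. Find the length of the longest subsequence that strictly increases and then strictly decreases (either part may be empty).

7

inc[i] = longest strictly increasing subsequence ending at i; dec[i] = longest strictly decreasing subsequence starting at i:
i:      1  2  3  4  5  6  7  8  9 10 11 12 13
a[i]:   3  9 13 10  6  6  3 13 12 10  8 12 11
inc:    1  2  3  3  2  2  1  4  4  3  3  4  4
dec:    1  3  4  3  2  2  1  4  3  2  1  2  1
Best peak at i=8 (value 13): inc=4, dec=4, length 4+4−1 = 7.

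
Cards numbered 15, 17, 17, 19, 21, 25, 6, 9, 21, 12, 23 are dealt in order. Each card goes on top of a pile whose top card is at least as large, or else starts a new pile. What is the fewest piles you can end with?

5

Place each on the leftmost legal pile:
15 → new pile 1 (tops now [15])
17 → new pile 2 (tops now [15, 17])
17 → pile 2 (tops now [15, 17])
19 → new pile 3 (tops now [15, 17, 19])
21 → new pile 4 (tops now [15, 17, 19, 21])
25 → new pile 5 (tops now [15, 17, 19, 21, 25])
6 → pile 1 (tops now [6, 17, 19, 21, 25])
9 → pile 2 (tops now [6, 9, 19, 21, 25])
21 → pile 4 (tops now [6, 9, 19, 21, 25])
12 → pile 3 (tops now [6, 9, 12, 21, 25])
23 → pile 5 (tops now [6, 9, 12, 21, 23])
Five piles.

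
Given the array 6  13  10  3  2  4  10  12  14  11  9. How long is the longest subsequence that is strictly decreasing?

4

Let dp[i] be the longest strictly decreasing subsequence ending at i:
i:      1  2  3  4  5  6  7  8  9 10 11
a[i]:   6 13 10  3  2  4 10 12 14 11  9
dp:     1  1  2  3  4  3  2  2  1  3  4
Maximum is 4.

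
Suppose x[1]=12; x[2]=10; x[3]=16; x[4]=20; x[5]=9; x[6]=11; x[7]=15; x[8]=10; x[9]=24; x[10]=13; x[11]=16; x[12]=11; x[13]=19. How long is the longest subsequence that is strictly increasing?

Track the smallest tail for each achievable length (strict):
12 → extends → [12]
10 → replaces 12 → [10]
16 → extends → [10, 16]
20 → extends → [10, 16, 20]
9 → replaces 10 → [9, 16, 20]
11 → replaces 16 → [9, 11, 20]
15 → replaces 20 → [9, 11, 15]
10 → replaces 11 → [9, 10, 15]
24 → extends → [9, 10, 15, 24]
13 → replaces 15 → [9, 10, 13, 24]
16 → replaces 24 → [9, 10, 13, 16]
11 → replaces 13 → [9, 10, 11, 16]
19 → extends → [9, 10, 11, 16, 19]
Five tails, so the longest strictly increasing subsequence has length 5 (e.g. 10, 11, 15, 16, 19).

5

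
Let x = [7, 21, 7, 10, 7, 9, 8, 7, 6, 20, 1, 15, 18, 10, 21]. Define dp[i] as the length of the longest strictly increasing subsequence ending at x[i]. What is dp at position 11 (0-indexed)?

dp[i] = 1 + max{dp[j] : j<i, x[j]<x[i]} (or 1 if no such j):
i:      0  1  2  3  4  5  6  7  8  9 10 11 12 13 14
x[i]:   7 21  7 10  7  9  8  7  6 20  1 15 18 10 21
dp:     1  2  1  2  1  2  2  1  1  3  1  3  4  3  5
At index 11 the value is 3.

3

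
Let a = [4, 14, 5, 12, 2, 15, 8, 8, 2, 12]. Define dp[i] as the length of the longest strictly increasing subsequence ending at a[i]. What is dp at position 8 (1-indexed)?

3

dp[i] = 1 + max{dp[j] : j<i, a[j]<a[i]} (or 1 if no such j):
i:      1  2  3  4  5  6  7  8  9 10
a[i]:   4 14  5 12  2 15  8  8  2 12
dp:     1  2  2  3  1  4  3  3  1  4
At index 8 the value is 3.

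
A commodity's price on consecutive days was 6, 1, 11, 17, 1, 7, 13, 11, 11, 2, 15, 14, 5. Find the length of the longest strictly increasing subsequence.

Track the smallest tail for each achievable length (strict):
6 → extends → [6]
1 → replaces 6 → [1]
11 → extends → [1, 11]
17 → extends → [1, 11, 17]
1 → already a tail → [1, 11, 17]
7 → replaces 11 → [1, 7, 17]
13 → replaces 17 → [1, 7, 13]
11 → replaces 13 → [1, 7, 11]
11 → already a tail → [1, 7, 11]
2 → replaces 7 → [1, 2, 11]
15 → extends → [1, 2, 11, 15]
14 → replaces 15 → [1, 2, 11, 14]
5 → replaces 11 → [1, 2, 5, 14]
Four tails, so the longest strictly increasing subsequence has length 4 (e.g. 6, 11, 13, 15).

4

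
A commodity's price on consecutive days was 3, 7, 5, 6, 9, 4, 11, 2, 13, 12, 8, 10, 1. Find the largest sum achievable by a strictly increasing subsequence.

47

Let S[i] be the best sum of a strictly increasing subsequence ending at i:
i:      1  2  3  4  5  6  7  8  9 10 11 12 13
a[i]:   3  7  5  6  9  4 11  2 13 12  8 10  1
S:      3 10  8 14 23  7 34  2 47 46 22 33  1
Maximum is 47 (e.g. 3 + 5 + 6 + 9 + 11 + 13).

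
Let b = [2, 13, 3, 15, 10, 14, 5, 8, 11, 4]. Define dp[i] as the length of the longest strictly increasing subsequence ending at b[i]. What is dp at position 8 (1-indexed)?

dp[i] = 1 + max{dp[j] : j<i, b[j]<b[i]} (or 1 if no such j):
i:      1  2  3  4  5  6  7  8  9 10
b[i]:   2 13  3 15 10 14  5  8 11  4
dp:     1  2  2  3  3  4  3  4  5  3
At index 8 the value is 4.

4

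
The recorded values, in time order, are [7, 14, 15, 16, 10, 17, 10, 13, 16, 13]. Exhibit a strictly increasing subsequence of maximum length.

Patience tails give the LIS length; then backtrack through the dp parents:
7 → extends → [7]
14 → extends → [7, 14]
15 → extends → [7, 14, 15]
16 → extends → [7, 14, 15, 16]
10 → replaces 14 → [7, 10, 15, 16]
17 → extends → [7, 10, 15, 16, 17]
10 → already a tail → [7, 10, 15, 16, 17]
13 → replaces 15 → [7, 10, 13, 16, 17]
16 → already a tail → [7, 10, 13, 16, 17]
13 → already a tail → [7, 10, 13, 16, 17]
Length 5; one witness is 7, 14, 15, 16, 17.

7, 14, 15, 16, 17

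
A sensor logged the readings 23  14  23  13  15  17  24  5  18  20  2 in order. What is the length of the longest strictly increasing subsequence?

5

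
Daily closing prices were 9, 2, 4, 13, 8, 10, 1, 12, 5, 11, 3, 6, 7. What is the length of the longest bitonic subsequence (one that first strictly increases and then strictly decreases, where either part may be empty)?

7

inc[i] = longest strictly increasing subsequence ending at i; dec[i] = longest strictly decreasing subsequence starting at i:
i:      1  2  3  4  5  6  7  8  9 10 11 12 13
a[i]:   9  2  4 13  8 10  1 12  5 11  3  6  7
inc:    1  1  2  3  3  4  1  5  3  5  2  4  5
dec:    4  2  2  4  3  3  1  3  2  2  1  1  1
Best peak at i=8 (value 12): inc=5, dec=3, length 5+3−1 = 7.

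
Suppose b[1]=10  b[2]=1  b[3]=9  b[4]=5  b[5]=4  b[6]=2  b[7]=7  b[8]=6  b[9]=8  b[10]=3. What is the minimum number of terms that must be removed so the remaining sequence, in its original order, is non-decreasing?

Fewest deletions = n − (longest non-decreasing subsequence).
Patience tails:
10 → extends → [10]
1 → replaces 10 → [1]
9 → extends → [1, 9]
5 → replaces 9 → [1, 5]
4 → replaces 5 → [1, 4]
2 → replaces 4 → [1, 2]
7 → extends → [1, 2, 7]
6 → replaces 7 → [1, 2, 6]
8 → extends → [1, 2, 6, 8]
3 → replaces 6 → [1, 2, 3, 8]
Longest non-decreasing subsequence has length 4, so deletions = 10 − 4 = 6.

6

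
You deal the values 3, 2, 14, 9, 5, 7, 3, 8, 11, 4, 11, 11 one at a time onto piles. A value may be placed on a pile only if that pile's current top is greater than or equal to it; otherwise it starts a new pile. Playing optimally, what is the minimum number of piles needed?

5

The minimum number of non-increasing subsequences covering a sequence equals the length of its longest strictly increasing subsequence.
LIS length is 5 (e.g. 3, 5, 7, 8, 11), so 5 piles are needed.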